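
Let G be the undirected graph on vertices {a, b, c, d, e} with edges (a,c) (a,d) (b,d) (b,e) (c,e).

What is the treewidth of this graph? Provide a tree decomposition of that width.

The largest bag has 3 vertices, giving width 2; this decomposition certifies tw(G) ≤ 2. The edges b–d–a–c–e–b form a cycle, so G is not a tree and its treewidth is at least 2. Therefore the treewidth is 2.

Treewidth 2.
Bags: B1 = {a, b, d}  B2 = {a, b, c}  B3 = {b, c, e}
Tree: B1–B2, B2–B3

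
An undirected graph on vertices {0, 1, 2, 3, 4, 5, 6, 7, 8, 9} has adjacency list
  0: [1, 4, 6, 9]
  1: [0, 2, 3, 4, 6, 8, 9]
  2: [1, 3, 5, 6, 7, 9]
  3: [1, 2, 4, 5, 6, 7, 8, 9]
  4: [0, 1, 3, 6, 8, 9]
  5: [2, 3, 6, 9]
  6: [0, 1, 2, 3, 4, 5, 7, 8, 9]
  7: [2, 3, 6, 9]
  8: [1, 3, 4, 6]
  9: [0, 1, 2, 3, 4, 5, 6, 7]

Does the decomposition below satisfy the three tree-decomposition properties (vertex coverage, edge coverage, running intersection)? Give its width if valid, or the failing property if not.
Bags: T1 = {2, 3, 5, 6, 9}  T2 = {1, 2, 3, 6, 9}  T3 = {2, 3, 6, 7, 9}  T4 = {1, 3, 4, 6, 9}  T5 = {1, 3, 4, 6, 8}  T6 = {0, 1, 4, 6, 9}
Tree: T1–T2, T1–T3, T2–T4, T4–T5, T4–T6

Yes; width 4.

Checking the three conditions: (i) the bags cover all of {0, 1, 2, 3, 4, 5, 6, 7, 8, 9}; (ii) for each edge, some bag contains both endpoints; (iii) the bags containing any fixed vertex form a subtree. All hold, so the decomposition is valid with width 5 − 1 = 4.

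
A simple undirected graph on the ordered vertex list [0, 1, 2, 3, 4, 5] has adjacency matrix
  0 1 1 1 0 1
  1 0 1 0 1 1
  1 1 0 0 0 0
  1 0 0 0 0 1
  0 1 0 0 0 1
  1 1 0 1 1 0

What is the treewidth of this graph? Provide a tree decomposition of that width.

Treewidth 2.
Bags: B1 = {1, 4, 5}  B2 = {0, 1, 5}  B3 = {0, 3, 5}  B4 = {0, 1, 2}
Tree: B1–B2, B2–B3, B2–B4

Each bag holds 3 vertices, so the decomposition has width 2, which upper-bounds the treewidth. On the other hand G contains the 3-clique {0, 1, 2}. A clique must lie in a single bag of any decomposition, so no decomposition can have width below 2. Combining the bounds, tw(G) = 2.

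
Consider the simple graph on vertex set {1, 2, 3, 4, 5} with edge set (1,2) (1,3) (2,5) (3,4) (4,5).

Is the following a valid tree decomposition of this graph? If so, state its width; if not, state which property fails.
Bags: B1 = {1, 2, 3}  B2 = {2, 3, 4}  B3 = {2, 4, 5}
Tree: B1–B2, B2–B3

Yes; width 2.

Every vertex of G appears in some bag (union = {1, 2, 3, 4, 5}); every edge is covered by a bag; and for each vertex v the set of bags containing v is connected in the bag tree. The decomposition is therefore valid. The largest bag has 3 vertices, so the width is 2.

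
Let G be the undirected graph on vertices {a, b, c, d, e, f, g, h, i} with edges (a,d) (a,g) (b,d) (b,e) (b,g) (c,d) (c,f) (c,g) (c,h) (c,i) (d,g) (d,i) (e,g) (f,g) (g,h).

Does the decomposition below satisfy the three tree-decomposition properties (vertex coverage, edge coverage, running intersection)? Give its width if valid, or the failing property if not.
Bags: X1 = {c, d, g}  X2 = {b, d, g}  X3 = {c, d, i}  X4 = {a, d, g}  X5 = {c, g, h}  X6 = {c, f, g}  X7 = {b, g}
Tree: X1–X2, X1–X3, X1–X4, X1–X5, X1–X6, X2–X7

No — vertex e appears in no bag.

A tree decomposition must satisfy three properties: every vertex lies in some bag; for every edge, both endpoints lie together in some bag; and for every vertex, the bags containing it form a connected subtree. Here vertex e appears in no bag, so the decomposition is invalid.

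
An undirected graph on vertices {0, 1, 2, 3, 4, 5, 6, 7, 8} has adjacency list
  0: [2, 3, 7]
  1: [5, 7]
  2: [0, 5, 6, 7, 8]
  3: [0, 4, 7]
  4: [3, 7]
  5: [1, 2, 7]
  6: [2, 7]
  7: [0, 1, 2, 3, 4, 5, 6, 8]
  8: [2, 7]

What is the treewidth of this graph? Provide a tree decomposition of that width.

Treewidth 2.
Bags: B1 = {0, 2, 7}  B2 = {2, 6, 7}  B3 = {0, 3, 7}  B4 = {3, 4, 7}  B5 = {2, 5, 7}  B6 = {2, 7, 8}  B7 = {1, 5, 7}
Tree: B1–B2, B1–B3, B3–B4, B2–B5, B5–B6, B5–B7

Every bag has size at most 3, so the width is 3 − 1 = 2 and tw(G) ≤ 2. Conversely, {1, 5, 7} is a clique of size 3, and the vertices of any clique must share a bag in every tree decomposition; so some bag has ≥ 3 vertices and tw(G) ≥ 2. The upper and lower bounds meet at 2, so that is the treewidth.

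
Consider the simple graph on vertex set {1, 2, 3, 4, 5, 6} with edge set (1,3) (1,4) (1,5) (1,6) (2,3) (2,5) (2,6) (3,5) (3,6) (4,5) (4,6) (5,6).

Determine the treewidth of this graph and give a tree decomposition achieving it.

The largest bag has 4 vertices, giving width 3; this decomposition certifies tw(G) ≤ 3. On the other hand G contains the 4-clique {1, 3, 5, 6}. A clique must lie in a single bag of any decomposition, so no decomposition can have width below 3. Combining the bounds, tw(G) = 3.

Treewidth 3.
One optimal decomposition is:
Bags: B1 = {2, 3, 5, 6}  B2 = {1, 3, 5, 6}  B3 = {1, 4, 5, 6}
Tree: B1–B2, B2–B3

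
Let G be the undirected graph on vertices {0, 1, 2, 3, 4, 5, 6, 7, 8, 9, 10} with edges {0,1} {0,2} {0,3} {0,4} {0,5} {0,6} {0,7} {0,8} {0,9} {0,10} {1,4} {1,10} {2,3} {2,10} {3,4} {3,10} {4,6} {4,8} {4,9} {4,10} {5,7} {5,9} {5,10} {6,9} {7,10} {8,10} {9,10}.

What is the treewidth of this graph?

3

A width-3 tree decomposition is:
Bags: B1 = {0, 4, 9, 10}  B2 = {0, 3, 4, 10}  B3 = {0, 4, 8, 10}  B4 = {0, 2, 3, 10}  B5 = {0, 4, 6, 9}  B6 = {0, 1, 4, 10}  B7 = {0, 5, 9, 10}  B8 = {0, 5, 7, 10}
Tree: B1–B2, B2–B3, B2–B4, B1–B5, B3–B6, B1–B7, B7–B8
Every bag has size at most 4, so the width is 4 − 1 = 3 and tw(G) ≤ 3. On the other hand G contains the 4-clique {0, 2, 3, 10}. A clique must lie in a single bag of any decomposition, so no decomposition can have width below 3. Therefore the treewidth is 3.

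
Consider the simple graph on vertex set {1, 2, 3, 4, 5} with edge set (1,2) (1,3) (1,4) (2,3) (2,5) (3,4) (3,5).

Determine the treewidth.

2

A width-2 tree decomposition is:
Bags: B1 = {1, 2, 3}  B2 = {1, 3, 4}  B3 = {2, 3, 5}
Tree: B1–B2, B1–B3
The largest bag has 3 vertices, giving width 2; this decomposition certifies tw(G) ≤ 2. For the lower bound, the 3 vertices {1, 2, 3} are pairwise adjacent, and any tree decomposition puts a clique entirely inside one bag — forcing width ≥ 2. Hence tw(G) = 2 exactly.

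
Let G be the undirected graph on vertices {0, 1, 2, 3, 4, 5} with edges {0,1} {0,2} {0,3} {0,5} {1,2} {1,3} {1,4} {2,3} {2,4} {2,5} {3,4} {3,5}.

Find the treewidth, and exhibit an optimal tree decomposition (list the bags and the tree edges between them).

Every bag has size at most 4, so the width is 4 − 1 = 3 and tw(G) ≤ 3. On the other hand G contains the 4-clique {0, 1, 2, 3}. A clique must lie in a single bag of any decomposition, so no decomposition can have width below 3. Combining the bounds, tw(G) = 3.

Treewidth 3.
One such decomposition:
Bags: B1 = {0, 2, 3, 5}  B2 = {0, 1, 2, 3}  B3 = {1, 2, 3, 4}
Tree: B1–B2, B2–B3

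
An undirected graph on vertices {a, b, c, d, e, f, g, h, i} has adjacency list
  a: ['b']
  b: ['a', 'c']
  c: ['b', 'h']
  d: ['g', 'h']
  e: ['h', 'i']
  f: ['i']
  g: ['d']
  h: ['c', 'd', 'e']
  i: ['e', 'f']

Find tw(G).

A width-1 tree decomposition is:
Bags: B1 = {b, c}  B2 = {a, b}  B3 = {c, h}  B4 = {e, h}  B5 = {e, i}  B6 = {d, h}  B7 = {f, i}  B8 = {d, g}
Tree: B1–B2, B1–B3, B3–B4, B4–B5, B4–B6, B5–B7, B6–B8
The largest bag has 2 vertices, giving width 1; this decomposition certifies tw(G) ≤ 1. Any graph with an edge has treewidth ≥ 1, and G has the edge c–b. Hence tw(G) = 1 exactly.

1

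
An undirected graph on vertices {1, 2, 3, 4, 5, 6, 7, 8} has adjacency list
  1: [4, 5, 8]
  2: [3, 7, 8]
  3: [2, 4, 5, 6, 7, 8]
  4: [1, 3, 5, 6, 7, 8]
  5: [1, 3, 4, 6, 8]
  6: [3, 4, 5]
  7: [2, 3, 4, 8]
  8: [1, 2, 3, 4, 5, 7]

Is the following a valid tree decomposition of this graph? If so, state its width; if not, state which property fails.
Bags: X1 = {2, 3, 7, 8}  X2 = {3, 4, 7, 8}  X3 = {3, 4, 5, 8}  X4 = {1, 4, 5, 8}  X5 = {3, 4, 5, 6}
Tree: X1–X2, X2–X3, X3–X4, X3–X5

Vertex coverage: the bags together contain {1, 2, 3, 4, 5, 6, 7, 8}, the full vertex set. Edge coverage: each edge of G has both endpoints in at least one bag. Running intersection: for every vertex, the bags containing it form a connected subtree. All three properties hold, so this is a valid tree decomposition of width max|bag| − 1 = 3, and hence tw(G) ≤ 3.

Yes; width 3.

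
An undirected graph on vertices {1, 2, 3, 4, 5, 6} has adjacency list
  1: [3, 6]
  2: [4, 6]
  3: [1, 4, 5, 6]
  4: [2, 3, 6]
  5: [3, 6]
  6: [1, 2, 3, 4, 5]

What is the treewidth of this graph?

2

A width-2 tree decomposition is:
Bags: B1 = {1, 3, 6}  B2 = {3, 5, 6}  B3 = {3, 4, 6}  B4 = {2, 4, 6}
Tree: B1–B2, B1–B3, B3–B4
Each bag holds 3 vertices, so the decomposition has width 2, which upper-bounds the treewidth. Conversely, {2, 4, 6} is a clique of size 3, and the vertices of any clique must share a bag in every tree decomposition; so some bag has ≥ 3 vertices and tw(G) ≥ 2. Hence tw(G) = 2 exactly.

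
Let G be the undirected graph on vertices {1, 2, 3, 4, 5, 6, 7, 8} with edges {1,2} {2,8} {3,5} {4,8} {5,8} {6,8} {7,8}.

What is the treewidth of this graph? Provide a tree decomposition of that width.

Treewidth 1.
One such decomposition:
Bags: B1 = {1, 2}  B2 = {2, 8}  B3 = {5, 8}  B4 = {7, 8}  B5 = {6, 8}  B6 = {3, 5}  B7 = {4, 8}
Tree: B1–B2, B2–B3, B2–B4, B4–B5, B3–B6, B2–B7

The largest bag has 2 vertices, giving width 1; this decomposition certifies tw(G) ≤ 1. Any graph with an edge has treewidth ≥ 1, and G has the edge 2–1. Hence tw(G) = 1 exactly.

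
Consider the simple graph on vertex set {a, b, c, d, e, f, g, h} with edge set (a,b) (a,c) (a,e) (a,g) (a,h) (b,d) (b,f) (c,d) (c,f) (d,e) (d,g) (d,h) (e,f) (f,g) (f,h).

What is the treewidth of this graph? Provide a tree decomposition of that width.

Treewidth 3.
Bags: B1 = {a, b, d, f}  B2 = {a, d, f, h}  B3 = {a, d, f, g}  B4 = {a, d, e, f}  B5 = {a, c, d, f}
Tree: B1–B2, B2–B3, B3–B4, B4–B5

Every bag has size at most 4, so the width is 4 − 1 = 3 and tw(G) ≤ 3. For the lower bound: the 4 vertex sets {a,b}, {d,h}, {f}, {g} are disjoint, each induces a connected subgraph, and every pair is joined by at least one edge of G. Contracting each set to a single vertex therefore yields K_{4} as a minor, and since treewidth is minor-monotone, tw(G) ≥ tw(K_{4}) = 3. Combining the bounds, tw(G) = 3.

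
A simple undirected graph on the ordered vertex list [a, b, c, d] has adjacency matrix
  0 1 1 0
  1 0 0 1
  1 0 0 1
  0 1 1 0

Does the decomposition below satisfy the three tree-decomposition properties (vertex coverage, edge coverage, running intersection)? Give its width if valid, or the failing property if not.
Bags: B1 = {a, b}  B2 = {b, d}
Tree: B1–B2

No — vertex c appears in no bag.

A tree decomposition must satisfy three properties: every vertex lies in some bag; for every edge, both endpoints lie together in some bag; and for every vertex, the bags containing it form a connected subtree. Here vertex c appears in no bag, so the decomposition is invalid.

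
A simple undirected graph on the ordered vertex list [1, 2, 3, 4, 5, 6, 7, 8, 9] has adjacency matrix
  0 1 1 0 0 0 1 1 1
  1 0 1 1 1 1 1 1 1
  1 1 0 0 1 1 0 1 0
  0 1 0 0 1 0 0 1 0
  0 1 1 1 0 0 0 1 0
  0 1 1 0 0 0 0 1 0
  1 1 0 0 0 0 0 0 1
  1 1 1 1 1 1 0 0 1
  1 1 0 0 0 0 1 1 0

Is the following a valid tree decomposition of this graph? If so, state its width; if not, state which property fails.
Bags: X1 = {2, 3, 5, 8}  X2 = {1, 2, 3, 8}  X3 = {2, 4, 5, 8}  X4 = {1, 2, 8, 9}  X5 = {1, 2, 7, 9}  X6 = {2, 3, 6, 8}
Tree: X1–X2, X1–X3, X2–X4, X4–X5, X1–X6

Yes; width 3.

Checking the three conditions: (i) the bags cover all of {1, 2, 3, 4, 5, 6, 7, 8, 9}; (ii) for each edge, some bag contains both endpoints; (iii) the bags containing any fixed vertex form a subtree. All hold, so the decomposition is valid with width 4 − 1 = 3.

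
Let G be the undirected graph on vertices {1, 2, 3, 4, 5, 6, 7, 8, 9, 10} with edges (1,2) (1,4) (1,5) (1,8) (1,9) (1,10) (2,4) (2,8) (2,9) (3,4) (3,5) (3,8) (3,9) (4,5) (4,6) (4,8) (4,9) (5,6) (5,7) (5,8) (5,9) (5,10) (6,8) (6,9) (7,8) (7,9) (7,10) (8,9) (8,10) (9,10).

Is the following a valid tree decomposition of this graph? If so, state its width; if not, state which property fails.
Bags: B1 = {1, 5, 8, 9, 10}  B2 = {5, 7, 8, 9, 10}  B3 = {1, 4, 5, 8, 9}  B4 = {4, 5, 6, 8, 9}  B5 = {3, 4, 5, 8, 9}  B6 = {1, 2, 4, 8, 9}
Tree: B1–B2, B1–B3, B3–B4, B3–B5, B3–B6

Yes; width 4.

Vertex coverage: the bags together contain {1, 2, 3, 4, 5, 6, 7, 8, 9, 10}, the full vertex set. Edge coverage: each edge of G has both endpoints in at least one bag. Running intersection: for every vertex, the bags containing it form a connected subtree. All three properties hold, so this is a valid tree decomposition of width max|bag| − 1 = 4, and hence tw(G) ≤ 4.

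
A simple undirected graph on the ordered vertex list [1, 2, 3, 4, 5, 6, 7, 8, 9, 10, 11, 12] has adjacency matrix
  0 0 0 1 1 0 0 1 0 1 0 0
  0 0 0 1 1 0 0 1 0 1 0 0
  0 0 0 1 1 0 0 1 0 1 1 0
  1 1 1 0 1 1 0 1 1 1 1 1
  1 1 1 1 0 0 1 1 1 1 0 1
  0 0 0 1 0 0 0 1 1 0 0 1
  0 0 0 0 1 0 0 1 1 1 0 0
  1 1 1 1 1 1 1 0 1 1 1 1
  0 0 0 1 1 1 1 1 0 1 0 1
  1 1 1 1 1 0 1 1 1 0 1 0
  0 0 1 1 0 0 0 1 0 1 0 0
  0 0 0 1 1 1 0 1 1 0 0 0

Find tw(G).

A width-4 tree decomposition is:
Bags: B1 = {5, 7, 8, 9, 10}  B2 = {4, 5, 8, 9, 10}  B3 = {3, 4, 5, 8, 10}  B4 = {1, 4, 5, 8, 10}  B5 = {4, 5, 8, 9, 12}  B6 = {3, 4, 8, 10, 11}  B7 = {2, 4, 5, 8, 10}  B8 = {4, 6, 8, 9, 12}
Tree: B1–B2, B2–B3, B3–B4, B2–B5, B3–B6, B4–B7, B5–B8
Each bag holds 5 vertices, so the decomposition has width 4, which upper-bounds the treewidth. For the lower bound, the 5 vertices {3, 4, 8, 10, 11} are pairwise adjacent, and any tree decomposition puts a clique entirely inside one bag — forcing width ≥ 4. Hence tw(G) = 4 exactly.

4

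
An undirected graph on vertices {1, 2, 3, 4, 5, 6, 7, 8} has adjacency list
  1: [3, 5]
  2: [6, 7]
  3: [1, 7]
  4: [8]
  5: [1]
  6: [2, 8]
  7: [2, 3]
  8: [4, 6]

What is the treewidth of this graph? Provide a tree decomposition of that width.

Treewidth 1.
One such decomposition:
Bags: B1 = {4, 8}  B2 = {6, 8}  B3 = {2, 6}  B4 = {2, 7}  B5 = {3, 7}  B6 = {1, 3}  B7 = {1, 5}
Tree: B1–B2, B2–B3, B3–B4, B4–B5, B5–B6, B6–B7

Every bag has size at most 2, so the width is 2 − 1 = 1 and tw(G) ≤ 1. G has an edge, so its treewidth is at least 1. Therefore the treewidth is 1.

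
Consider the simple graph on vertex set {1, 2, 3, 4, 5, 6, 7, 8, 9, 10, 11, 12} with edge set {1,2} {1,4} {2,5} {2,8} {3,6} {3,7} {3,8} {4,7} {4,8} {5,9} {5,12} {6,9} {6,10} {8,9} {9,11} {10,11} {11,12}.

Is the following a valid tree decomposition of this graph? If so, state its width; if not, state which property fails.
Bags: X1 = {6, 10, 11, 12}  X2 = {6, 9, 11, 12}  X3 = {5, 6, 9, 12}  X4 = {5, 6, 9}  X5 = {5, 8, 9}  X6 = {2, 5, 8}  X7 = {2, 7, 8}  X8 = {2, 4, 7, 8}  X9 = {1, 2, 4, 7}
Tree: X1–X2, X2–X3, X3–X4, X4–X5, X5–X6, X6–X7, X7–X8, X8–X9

No — vertex 3 appears in no bag.

A tree decomposition must satisfy three properties: every vertex lies in some bag; for every edge, both endpoints lie together in some bag; and for every vertex, the bags containing it form a connected subtree. Here vertex 3 appears in no bag, so the decomposition is invalid.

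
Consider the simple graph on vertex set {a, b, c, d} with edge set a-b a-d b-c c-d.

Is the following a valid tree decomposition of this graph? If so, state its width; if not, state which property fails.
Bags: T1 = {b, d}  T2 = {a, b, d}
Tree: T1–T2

No — vertex c appears in no bag.

A tree decomposition must satisfy three properties: every vertex lies in some bag; for every edge, both endpoints lie together in some bag; and for every vertex, the bags containing it form a connected subtree. Here vertex c appears in no bag, so the decomposition is invalid.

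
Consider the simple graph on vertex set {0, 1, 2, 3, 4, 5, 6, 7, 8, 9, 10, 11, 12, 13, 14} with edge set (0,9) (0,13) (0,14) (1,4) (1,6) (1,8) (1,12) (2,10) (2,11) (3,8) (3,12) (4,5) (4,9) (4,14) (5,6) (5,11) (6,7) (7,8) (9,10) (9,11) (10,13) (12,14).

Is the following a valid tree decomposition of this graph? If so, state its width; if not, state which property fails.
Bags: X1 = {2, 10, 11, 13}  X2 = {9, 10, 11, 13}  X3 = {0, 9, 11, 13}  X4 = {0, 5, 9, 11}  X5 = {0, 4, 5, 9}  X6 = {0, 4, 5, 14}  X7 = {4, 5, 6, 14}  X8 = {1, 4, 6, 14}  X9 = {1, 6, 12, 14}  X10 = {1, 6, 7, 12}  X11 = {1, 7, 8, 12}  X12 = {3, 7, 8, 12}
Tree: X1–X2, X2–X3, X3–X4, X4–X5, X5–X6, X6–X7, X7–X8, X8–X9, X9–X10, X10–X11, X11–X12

Yes; width 3.

Every vertex of G appears in some bag (union = {0, 1, 2, 3, 4, 5, 6, 7, 8, 9, 10, 11, 12, 13, 14}); every edge is covered by a bag; and for each vertex v the set of bags containing v is connected in the bag tree. The decomposition is therefore valid. The largest bag has 4 vertices, so the width is 3.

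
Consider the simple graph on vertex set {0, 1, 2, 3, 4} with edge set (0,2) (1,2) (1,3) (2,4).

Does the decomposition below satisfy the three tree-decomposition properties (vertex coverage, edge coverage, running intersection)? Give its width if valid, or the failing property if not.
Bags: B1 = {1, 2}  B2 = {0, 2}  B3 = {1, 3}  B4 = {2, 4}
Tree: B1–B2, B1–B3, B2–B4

Every vertex of G appears in some bag (union = {0, 1, 2, 3, 4}); every edge is covered by a bag; and for each vertex v the set of bags containing v is connected in the bag tree. The decomposition is therefore valid. The largest bag has 2 vertices, so the width is 1.

Yes; width 1.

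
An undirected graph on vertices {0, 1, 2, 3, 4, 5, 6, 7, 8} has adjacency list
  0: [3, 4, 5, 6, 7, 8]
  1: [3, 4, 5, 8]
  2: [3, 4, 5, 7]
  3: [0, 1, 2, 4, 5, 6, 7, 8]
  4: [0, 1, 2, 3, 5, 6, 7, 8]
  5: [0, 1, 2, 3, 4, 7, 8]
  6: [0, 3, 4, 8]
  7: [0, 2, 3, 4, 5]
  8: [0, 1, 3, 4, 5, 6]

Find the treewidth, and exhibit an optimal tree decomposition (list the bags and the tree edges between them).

Treewidth 4.
Bags: B1 = {0, 3, 4, 5, 7}  B2 = {0, 3, 4, 5, 8}  B3 = {2, 3, 4, 5, 7}  B4 = {0, 3, 4, 6, 8}  B5 = {1, 3, 4, 5, 8}
Tree: B1–B2, B1–B3, B2–B4, B2–B5

The largest bag has 5 vertices, giving width 4; this decomposition certifies tw(G) ≤ 4. Conversely, {0, 3, 4, 5, 8} is a clique of size 5, and the vertices of any clique must share a bag in every tree decomposition; so some bag has ≥ 5 vertices and tw(G) ≥ 4. Hence tw(G) = 4 exactly.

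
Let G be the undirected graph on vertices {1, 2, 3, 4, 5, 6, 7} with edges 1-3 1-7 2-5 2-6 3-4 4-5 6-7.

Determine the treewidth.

A width-2 tree decomposition is:
Bags: B1 = {1, 6, 7}  B2 = {1, 2, 6}  B3 = {1, 2, 5}  B4 = {1, 4, 5}  B5 = {1, 3, 4}
Tree: B1–B2, B2–B3, B3–B4, B4–B5
The largest bag has 3 vertices, giving width 2; this decomposition certifies tw(G) ≤ 2. Since 1–7–6–2–5–4–3–1 is a cycle in G, G is not acyclic. Forests are exactly the graphs of treewidth ≤ 1, so tw(G) ≥ 2. Hence tw(G) = 2 exactly.

2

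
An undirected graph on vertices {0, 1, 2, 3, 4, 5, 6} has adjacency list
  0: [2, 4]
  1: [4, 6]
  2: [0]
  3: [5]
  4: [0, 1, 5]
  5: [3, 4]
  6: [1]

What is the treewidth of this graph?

1

A width-1 tree decomposition is:
Bags: B1 = {1, 4}  B2 = {1, 6}  B3 = {4, 5}  B4 = {3, 5}  B5 = {0, 4}  B6 = {0, 2}
Tree: B1–B2, B1–B3, B3–B4, B1–B5, B5–B6
Every bag has size at most 2, so the width is 2 − 1 = 1 and tw(G) ≤ 1. Since G has at least one edge (e.g. 1–4), it is not an edgeless graph, so tw(G) ≥ 1. Combining the bounds, tw(G) = 1.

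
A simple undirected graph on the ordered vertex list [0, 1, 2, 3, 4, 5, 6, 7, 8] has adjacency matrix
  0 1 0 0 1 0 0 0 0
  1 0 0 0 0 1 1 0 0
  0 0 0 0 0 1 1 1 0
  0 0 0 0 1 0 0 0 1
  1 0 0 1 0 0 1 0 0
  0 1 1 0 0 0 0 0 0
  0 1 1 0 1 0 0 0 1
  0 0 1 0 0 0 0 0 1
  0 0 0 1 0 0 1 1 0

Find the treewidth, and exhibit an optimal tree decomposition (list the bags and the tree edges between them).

Treewidth 3.
One optimal decomposition is:
Bags: B1 = {0, 3, 4, 8}  B2 = {0, 4, 6, 8}  B3 = {0, 1, 6, 8}  B4 = {1, 6, 7, 8}  B5 = {1, 2, 6, 7}  B6 = {1, 2, 5, 7}
Tree: B1–B2, B2–B3, B3–B4, B4–B5, B5–B6

Each bag holds 4 vertices, so the decomposition has width 3, which upper-bounds the treewidth. For the lower bound: the 4 vertex sets {0,3,4}, {8}, {6}, {1,2,5,7} are disjoint, each induces a connected subgraph, and every pair is joined by at least one edge of G. Contracting each set to a single vertex therefore yields K_{4} as a minor, and since treewidth is minor-monotone, tw(G) ≥ tw(K_{4}) = 3. Therefore the treewidth is 3.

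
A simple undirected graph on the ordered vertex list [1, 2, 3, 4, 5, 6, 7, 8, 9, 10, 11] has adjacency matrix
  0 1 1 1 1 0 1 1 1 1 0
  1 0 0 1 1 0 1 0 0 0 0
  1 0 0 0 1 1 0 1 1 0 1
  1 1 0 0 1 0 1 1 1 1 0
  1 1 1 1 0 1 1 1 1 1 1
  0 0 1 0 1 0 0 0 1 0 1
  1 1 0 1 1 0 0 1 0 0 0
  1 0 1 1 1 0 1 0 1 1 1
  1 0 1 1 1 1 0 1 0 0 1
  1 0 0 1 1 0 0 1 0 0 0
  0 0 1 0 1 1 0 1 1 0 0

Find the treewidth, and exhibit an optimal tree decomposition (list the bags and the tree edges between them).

Treewidth 4.
Bags: B1 = {1, 4, 5, 8, 9}  B2 = {1, 3, 5, 8, 9}  B3 = {3, 5, 8, 9, 11}  B4 = {1, 4, 5, 8, 10}  B5 = {1, 4, 5, 7, 8}  B6 = {3, 5, 6, 9, 11}  B7 = {1, 2, 4, 5, 7}
Tree: B1–B2, B2–B3, B1–B4, B4–B5, B3–B6, B5–B7

The largest bag has 5 vertices, giving width 4; this decomposition certifies tw(G) ≤ 4. Conversely, {1, 3, 5, 8, 9} is a clique of size 5, and the vertices of any clique must share a bag in every tree decomposition; so some bag has ≥ 5 vertices and tw(G) ≥ 4. Hence tw(G) = 4 exactly.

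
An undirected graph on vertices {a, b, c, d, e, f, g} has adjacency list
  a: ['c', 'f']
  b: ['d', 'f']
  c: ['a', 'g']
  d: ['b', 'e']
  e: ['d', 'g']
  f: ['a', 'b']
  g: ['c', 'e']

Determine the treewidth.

A width-2 tree decomposition is:
Bags: B1 = {b, d, f}  B2 = {d, e, f}  B3 = {e, f, g}  B4 = {c, f, g}  B5 = {a, c, f}
Tree: B1–B2, B2–B3, B3–B4, B4–B5
The largest bag has 3 vertices, giving width 2; this decomposition certifies tw(G) ≤ 2. For the lower bound, G contains the cycle f–b–d–e–g–c–a–f, so G is not a forest; only forests have treewidth ≤ 1, hence tw(G) ≥ 2. Hence tw(G) = 2 exactly.

2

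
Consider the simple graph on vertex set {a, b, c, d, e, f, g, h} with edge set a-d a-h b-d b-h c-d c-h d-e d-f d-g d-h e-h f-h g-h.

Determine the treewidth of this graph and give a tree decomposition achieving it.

Treewidth 2.
Bags: B1 = {d, g, h}  B2 = {d, e, h}  B3 = {a, d, h}  B4 = {d, f, h}  B5 = {c, d, h}  B6 = {b, d, h}
Tree: B1–B2, B2–B3, B3–B4, B2–B5, B4–B6

Every bag has size at most 3, so the width is 3 − 1 = 2 and tw(G) ≤ 2. On the other hand G contains the 3-clique {d, f, h}. A clique must lie in a single bag of any decomposition, so no decomposition can have width below 2. The upper and lower bounds meet at 2, so that is the treewidth.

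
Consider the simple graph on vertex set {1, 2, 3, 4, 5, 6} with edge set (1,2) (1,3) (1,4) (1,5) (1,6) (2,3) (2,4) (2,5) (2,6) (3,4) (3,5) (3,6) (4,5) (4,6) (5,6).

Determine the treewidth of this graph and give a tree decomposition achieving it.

A single bag containing all 6 vertices is trivially a valid decomposition of width 5. Conversely, {1, 2, 3, 4, 5, 6} is a clique of size 6, and the vertices of any clique must share a bag in every tree decomposition; so some bag has ≥ 6 vertices and tw(G) ≥ 5. Hence tw(G) = 5 exactly.

Treewidth 5.
One such decomposition:
Bags: B1 = {1, 2, 3, 4, 5, 6}
Tree: (single bag)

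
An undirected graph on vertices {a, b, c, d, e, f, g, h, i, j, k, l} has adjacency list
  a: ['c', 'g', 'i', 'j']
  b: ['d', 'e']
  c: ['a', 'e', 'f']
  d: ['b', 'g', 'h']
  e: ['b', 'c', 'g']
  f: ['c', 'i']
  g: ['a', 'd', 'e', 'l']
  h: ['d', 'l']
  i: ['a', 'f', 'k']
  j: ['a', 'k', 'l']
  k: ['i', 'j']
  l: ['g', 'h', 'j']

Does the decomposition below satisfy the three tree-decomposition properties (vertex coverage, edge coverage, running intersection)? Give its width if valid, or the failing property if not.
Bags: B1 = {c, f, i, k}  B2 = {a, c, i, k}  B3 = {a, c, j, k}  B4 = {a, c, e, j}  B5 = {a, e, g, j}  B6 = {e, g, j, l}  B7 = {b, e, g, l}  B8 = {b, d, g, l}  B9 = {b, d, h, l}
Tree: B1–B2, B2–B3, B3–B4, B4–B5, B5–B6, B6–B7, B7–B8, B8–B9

Yes; width 3.

Every vertex of G appears in some bag (union = {a, b, c, d, e, f, g, h, i, j, k, l}); every edge is covered by a bag; and for each vertex v the set of bags containing v is connected in the bag tree. The decomposition is therefore valid. The largest bag has 4 vertices, so the width is 3.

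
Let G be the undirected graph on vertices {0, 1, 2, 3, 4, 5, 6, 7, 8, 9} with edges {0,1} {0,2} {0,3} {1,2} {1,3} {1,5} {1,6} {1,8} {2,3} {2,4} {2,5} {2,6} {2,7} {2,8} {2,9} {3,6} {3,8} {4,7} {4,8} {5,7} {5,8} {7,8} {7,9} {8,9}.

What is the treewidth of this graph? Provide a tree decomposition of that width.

Every bag has size at most 4, so the width is 4 − 1 = 3 and tw(G) ≤ 3. For the lower bound, the 4 vertices {0, 1, 2, 3} are pairwise adjacent, and any tree decomposition puts a clique entirely inside one bag — forcing width ≥ 3. The upper and lower bounds meet at 3, so that is the treewidth.

Treewidth 3.
One optimal decomposition is:
Bags: B1 = {1, 2, 3, 8}  B2 = {1, 2, 5, 8}  B3 = {2, 5, 7, 8}  B4 = {0, 1, 2, 3}  B5 = {2, 4, 7, 8}  B6 = {2, 7, 8, 9}  B7 = {1, 2, 3, 6}
Tree: B1–B2, B2–B3, B1–B4, B3–B5, B5–B6, B1–B7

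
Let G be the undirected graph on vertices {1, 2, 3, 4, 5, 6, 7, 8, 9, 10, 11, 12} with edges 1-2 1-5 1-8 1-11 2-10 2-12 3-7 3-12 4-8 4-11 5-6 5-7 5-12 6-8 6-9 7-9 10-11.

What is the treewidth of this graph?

3

A width-3 tree decomposition is:
Bags: B1 = {4, 8, 10, 11}  B2 = {1, 8, 10, 11}  B3 = {1, 2, 8, 10}  B4 = {1, 2, 6, 8}  B5 = {1, 2, 5, 6}  B6 = {2, 5, 6, 12}  B7 = {5, 6, 9, 12}  B8 = {5, 7, 9, 12}  B9 = {3, 7, 9, 12}
Tree: B1–B2, B2–B3, B3–B4, B4–B5, B5–B6, B6–B7, B7–B8, B8–B9
The largest bag has 4 vertices, giving width 3; this decomposition certifies tw(G) ≤ 3. For the lower bound: the 4 vertex sets {4,10,11}, {8}, {1}, {2,5,6,12} are disjoint, each induces a connected subgraph, and every pair is joined by at least one edge of G. Contracting each set to a single vertex therefore yields K_{4} as a minor, and since treewidth is minor-monotone, tw(G) ≥ tw(K_{4}) = 3. Hence tw(G) = 3 exactly.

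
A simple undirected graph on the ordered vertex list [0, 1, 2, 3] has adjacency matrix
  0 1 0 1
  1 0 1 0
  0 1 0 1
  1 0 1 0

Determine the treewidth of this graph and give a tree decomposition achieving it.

Treewidth 2.
One such decomposition:
Bags: B1 = {0, 2, 3}  B2 = {0, 1, 2}
Tree: B1–B2

Every bag has size at most 3, so the width is 3 − 1 = 2 and tw(G) ≤ 2. Since 2–3–0–1–2 is a cycle in G, G is not acyclic. Forests are exactly the graphs of treewidth ≤ 1, so tw(G) ≥ 2. Therefore the treewidth is 2.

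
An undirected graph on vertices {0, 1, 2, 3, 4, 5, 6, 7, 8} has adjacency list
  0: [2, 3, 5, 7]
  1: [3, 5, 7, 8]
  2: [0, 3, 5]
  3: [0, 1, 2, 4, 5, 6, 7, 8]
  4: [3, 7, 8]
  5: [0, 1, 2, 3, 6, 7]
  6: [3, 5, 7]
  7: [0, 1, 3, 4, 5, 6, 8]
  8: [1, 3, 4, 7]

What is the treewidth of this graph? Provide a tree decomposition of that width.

Treewidth 3.
One such decomposition:
Bags: B1 = {1, 3, 5, 7}  B2 = {0, 3, 5, 7}  B3 = {0, 2, 3, 5}  B4 = {1, 3, 7, 8}  B5 = {3, 4, 7, 8}  B6 = {3, 5, 6, 7}
Tree: B1–B2, B2–B3, B1–B4, B4–B5, B1–B6

Every bag has size at most 4, so the width is 4 − 1 = 3 and tw(G) ≤ 3. For the lower bound, the 4 vertices {0, 2, 3, 5} are pairwise adjacent, and any tree decomposition puts a clique entirely inside one bag — forcing width ≥ 3. Combining the bounds, tw(G) = 3.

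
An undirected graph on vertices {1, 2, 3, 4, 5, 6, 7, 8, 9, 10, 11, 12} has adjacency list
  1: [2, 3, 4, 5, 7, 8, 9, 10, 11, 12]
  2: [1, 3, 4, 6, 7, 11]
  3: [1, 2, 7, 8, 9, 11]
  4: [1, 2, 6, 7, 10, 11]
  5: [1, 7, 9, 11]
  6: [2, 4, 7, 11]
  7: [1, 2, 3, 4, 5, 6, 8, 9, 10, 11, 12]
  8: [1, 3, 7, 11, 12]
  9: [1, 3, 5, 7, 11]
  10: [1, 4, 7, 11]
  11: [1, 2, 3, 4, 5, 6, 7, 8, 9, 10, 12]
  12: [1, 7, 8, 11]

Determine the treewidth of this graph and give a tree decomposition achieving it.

Treewidth 4.
One optimal decomposition is:
Bags: B1 = {1, 2, 4, 7, 11}  B2 = {1, 2, 3, 7, 11}  B3 = {1, 3, 7, 8, 11}  B4 = {2, 4, 6, 7, 11}  B5 = {1, 7, 8, 11, 12}  B6 = {1, 3, 7, 9, 11}  B7 = {1, 5, 7, 9, 11}  B8 = {1, 4, 7, 10, 11}
Tree: B1–B2, B2–B3, B1–B4, B3–B5, B3–B6, B6–B7, B1–B8

Every bag has size at most 5, so the width is 5 − 1 = 4 and tw(G) ≤ 4. For the lower bound, the 5 vertices {1, 3, 7, 8, 11} are pairwise adjacent, and any tree decomposition puts a clique entirely inside one bag — forcing width ≥ 4. Combining the bounds, tw(G) = 4.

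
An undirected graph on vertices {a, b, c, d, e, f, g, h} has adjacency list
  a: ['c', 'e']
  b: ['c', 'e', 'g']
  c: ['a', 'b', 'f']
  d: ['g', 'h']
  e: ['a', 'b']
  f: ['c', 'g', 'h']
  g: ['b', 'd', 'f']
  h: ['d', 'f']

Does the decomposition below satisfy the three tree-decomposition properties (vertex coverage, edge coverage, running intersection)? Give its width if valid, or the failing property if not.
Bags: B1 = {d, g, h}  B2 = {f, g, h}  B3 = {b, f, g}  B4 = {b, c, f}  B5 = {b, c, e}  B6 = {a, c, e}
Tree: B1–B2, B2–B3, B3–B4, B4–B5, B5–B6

Yes; width 2.

Checking the three conditions: (i) the bags cover all of {a, b, c, d, e, f, g, h}; (ii) for each edge, some bag contains both endpoints; (iii) the bags containing any fixed vertex form a subtree. All hold, so the decomposition is valid with width 3 − 1 = 2.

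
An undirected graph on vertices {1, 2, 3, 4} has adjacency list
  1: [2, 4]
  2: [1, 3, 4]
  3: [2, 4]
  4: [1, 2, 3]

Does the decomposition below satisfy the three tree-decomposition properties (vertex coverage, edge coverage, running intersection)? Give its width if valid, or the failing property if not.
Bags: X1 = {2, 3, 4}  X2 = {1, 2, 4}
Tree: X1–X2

Checking the three conditions: (i) the bags cover all of {1, 2, 3, 4}; (ii) for each edge, some bag contains both endpoints; (iii) the bags containing any fixed vertex form a subtree. All hold, so the decomposition is valid with width 3 − 1 = 2.

Yes; width 2.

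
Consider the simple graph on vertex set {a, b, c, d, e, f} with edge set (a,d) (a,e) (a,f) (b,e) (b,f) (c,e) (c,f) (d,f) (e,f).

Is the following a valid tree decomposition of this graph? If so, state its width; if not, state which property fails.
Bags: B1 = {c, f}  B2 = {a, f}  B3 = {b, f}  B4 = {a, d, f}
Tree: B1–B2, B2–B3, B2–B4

A tree decomposition must satisfy three properties: every vertex lies in some bag; for every edge, both endpoints lie together in some bag; and for every vertex, the bags containing it form a connected subtree. Here vertex e appears in no bag, so the decomposition is invalid.

No — vertex e appears in no bag.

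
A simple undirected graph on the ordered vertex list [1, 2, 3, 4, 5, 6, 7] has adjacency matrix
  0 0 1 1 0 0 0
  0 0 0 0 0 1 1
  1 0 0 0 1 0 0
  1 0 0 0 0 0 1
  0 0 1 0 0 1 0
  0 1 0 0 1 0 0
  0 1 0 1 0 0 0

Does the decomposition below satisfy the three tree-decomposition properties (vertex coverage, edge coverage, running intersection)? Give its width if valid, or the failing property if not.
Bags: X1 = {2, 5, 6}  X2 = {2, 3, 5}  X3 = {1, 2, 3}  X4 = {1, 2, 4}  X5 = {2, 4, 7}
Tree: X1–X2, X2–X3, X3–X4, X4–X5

Checking the three conditions: (i) the bags cover all of {1, 2, 3, 4, 5, 6, 7}; (ii) for each edge, some bag contains both endpoints; (iii) the bags containing any fixed vertex form a subtree. All hold, so the decomposition is valid with width 3 − 1 = 2.

Yes; width 2.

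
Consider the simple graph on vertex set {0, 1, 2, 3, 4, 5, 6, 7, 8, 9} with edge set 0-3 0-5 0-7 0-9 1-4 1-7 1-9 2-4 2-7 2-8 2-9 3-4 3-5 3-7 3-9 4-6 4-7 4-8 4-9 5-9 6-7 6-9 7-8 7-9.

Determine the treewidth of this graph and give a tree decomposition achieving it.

Treewidth 3.
One such decomposition:
Bags: B1 = {2, 4, 7, 9}  B2 = {3, 4, 7, 9}  B3 = {0, 3, 7, 9}  B4 = {1, 4, 7, 9}  B5 = {2, 4, 7, 8}  B6 = {0, 3, 5, 9}  B7 = {4, 6, 7, 9}
Tree: B1–B2, B2–B3, B1–B4, B1–B5, B3–B6, B2–B7

Every bag has size at most 4, so the width is 4 − 1 = 3 and tw(G) ≤ 3. On the other hand G contains the 4-clique {0, 3, 5, 9}. A clique must lie in a single bag of any decomposition, so no decomposition can have width below 3. The upper and lower bounds meet at 3, so that is the treewidth.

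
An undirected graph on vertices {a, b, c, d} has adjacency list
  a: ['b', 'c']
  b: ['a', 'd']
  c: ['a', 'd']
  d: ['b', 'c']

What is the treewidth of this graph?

A width-2 tree decomposition is:
Bags: B1 = {a, c, d}  B2 = {a, b, d}
Tree: B1–B2
The largest bag has 3 vertices, giving width 2; this decomposition certifies tw(G) ≤ 2. Since a–c–d–b–a is a cycle in G, G is not acyclic. Forests are exactly the graphs of treewidth ≤ 1, so tw(G) ≥ 2. The upper and lower bounds meet at 2, so that is the treewidth.

2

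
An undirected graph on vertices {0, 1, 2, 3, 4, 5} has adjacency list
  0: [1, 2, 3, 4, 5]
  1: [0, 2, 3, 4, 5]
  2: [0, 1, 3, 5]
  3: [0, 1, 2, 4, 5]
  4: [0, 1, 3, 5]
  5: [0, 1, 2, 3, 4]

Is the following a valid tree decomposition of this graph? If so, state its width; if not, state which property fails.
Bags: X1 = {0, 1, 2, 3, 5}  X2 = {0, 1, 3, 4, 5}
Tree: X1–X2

Vertex coverage: the bags together contain {0, 1, 2, 3, 4, 5}, the full vertex set. Edge coverage: each edge of G has both endpoints in at least one bag. Running intersection: for every vertex, the bags containing it form a connected subtree. All three properties hold, so this is a valid tree decomposition of width max|bag| − 1 = 4, and hence tw(G) ≤ 4.

Yes; width 4.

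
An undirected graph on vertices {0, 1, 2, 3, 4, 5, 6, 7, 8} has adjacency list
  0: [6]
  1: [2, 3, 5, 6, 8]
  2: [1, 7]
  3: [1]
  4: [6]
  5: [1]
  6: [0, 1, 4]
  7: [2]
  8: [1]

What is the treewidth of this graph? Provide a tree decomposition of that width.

The largest bag has 2 vertices, giving width 1; this decomposition certifies tw(G) ≤ 1. G has an edge, so its treewidth is at least 1. The upper and lower bounds meet at 1, so that is the treewidth.

Treewidth 1.
One optimal decomposition is:
Bags: B1 = {1, 6}  B2 = {4, 6}  B3 = {1, 2}  B4 = {1, 8}  B5 = {2, 7}  B6 = {1, 3}  B7 = {0, 6}  B8 = {1, 5}
Tree: B1–B2, B1–B3, B1–B4, B3–B5, B3–B6, B1–B7, B3–B8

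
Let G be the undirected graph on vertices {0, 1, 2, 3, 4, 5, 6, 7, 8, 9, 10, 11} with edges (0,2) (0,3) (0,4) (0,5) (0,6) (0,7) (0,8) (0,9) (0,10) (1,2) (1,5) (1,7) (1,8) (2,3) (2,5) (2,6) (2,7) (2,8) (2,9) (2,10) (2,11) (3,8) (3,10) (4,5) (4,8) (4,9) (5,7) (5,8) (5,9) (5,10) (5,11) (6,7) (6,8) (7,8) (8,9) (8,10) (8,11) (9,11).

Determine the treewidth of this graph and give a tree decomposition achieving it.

Each bag holds 5 vertices, so the decomposition has width 4, which upper-bounds the treewidth. On the other hand G contains the 5-clique {0, 2, 3, 8, 10}. A clique must lie in a single bag of any decomposition, so no decomposition can have width below 4. Combining the bounds, tw(G) = 4.

Treewidth 4.
One optimal decomposition is:
Bags: B1 = {0, 4, 5, 8, 9}  B2 = {0, 2, 5, 8, 9}  B3 = {0, 2, 5, 8, 10}  B4 = {0, 2, 5, 7, 8}  B5 = {1, 2, 5, 7, 8}  B6 = {0, 2, 6, 7, 8}  B7 = {0, 2, 3, 8, 10}  B8 = {2, 5, 8, 9, 11}
Tree: B1–B2, B2–B3, B3–B4, B4–B5, B4–B6, B3–B7, B2–B8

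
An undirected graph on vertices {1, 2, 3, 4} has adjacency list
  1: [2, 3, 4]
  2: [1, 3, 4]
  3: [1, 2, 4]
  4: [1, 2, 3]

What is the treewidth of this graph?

A width-3 tree decomposition is:
Bags: B1 = {1, 2, 3, 4}
Tree: (single bag)
A single bag containing all 4 vertices is trivially a valid decomposition of width 3. On the other hand G contains the 4-clique {1, 2, 3, 4}. A clique must lie in a single bag of any decomposition, so no decomposition can have width below 3. The upper and lower bounds meet at 3, so that is the treewidth.

3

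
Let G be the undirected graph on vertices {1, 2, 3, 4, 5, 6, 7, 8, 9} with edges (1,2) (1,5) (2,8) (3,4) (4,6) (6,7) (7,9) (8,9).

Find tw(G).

A width-1 tree decomposition is:
Bags: B1 = {3, 4}  B2 = {4, 6}  B3 = {6, 7}  B4 = {7, 9}  B5 = {8, 9}  B6 = {2, 8}  B7 = {1, 2}  B8 = {1, 5}
Tree: B1–B2, B2–B3, B3–B4, B4–B5, B5–B6, B6–B7, B7–B8
Each bag holds 2 vertices, so the decomposition has width 1, which upper-bounds the treewidth. Any graph with an edge has treewidth ≥ 1, and G has the edge 3–4. Hence tw(G) = 1 exactly.

1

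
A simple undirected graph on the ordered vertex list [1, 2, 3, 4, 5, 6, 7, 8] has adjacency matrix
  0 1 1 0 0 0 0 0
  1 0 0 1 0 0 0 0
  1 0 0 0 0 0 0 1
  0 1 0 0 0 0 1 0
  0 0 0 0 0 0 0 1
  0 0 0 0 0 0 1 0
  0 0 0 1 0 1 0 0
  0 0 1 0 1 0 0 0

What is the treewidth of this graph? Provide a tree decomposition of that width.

Treewidth 1.
Bags: B1 = {6, 7}  B2 = {4, 7}  B3 = {2, 4}  B4 = {1, 2}  B5 = {1, 3}  B6 = {3, 8}  B7 = {5, 8}
Tree: B1–B2, B2–B3, B3–B4, B4–B5, B5–B6, B6–B7

Each bag holds 2 vertices, so the decomposition has width 1, which upper-bounds the treewidth. Since G has at least one edge (e.g. 6–7), it is not an edgeless graph, so tw(G) ≥ 1. The upper and lower bounds meet at 1, so that is the treewidth.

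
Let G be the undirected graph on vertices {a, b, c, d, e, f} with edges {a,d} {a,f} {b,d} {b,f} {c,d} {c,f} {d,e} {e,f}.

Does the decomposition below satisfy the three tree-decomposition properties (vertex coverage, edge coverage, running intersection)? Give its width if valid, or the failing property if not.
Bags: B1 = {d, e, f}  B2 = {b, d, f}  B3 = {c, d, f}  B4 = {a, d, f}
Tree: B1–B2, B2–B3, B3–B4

Checking the three conditions: (i) the bags cover all of {a, b, c, d, e, f}; (ii) for each edge, some bag contains both endpoints; (iii) the bags containing any fixed vertex form a subtree. All hold, so the decomposition is valid with width 3 − 1 = 2.

Yes; width 2.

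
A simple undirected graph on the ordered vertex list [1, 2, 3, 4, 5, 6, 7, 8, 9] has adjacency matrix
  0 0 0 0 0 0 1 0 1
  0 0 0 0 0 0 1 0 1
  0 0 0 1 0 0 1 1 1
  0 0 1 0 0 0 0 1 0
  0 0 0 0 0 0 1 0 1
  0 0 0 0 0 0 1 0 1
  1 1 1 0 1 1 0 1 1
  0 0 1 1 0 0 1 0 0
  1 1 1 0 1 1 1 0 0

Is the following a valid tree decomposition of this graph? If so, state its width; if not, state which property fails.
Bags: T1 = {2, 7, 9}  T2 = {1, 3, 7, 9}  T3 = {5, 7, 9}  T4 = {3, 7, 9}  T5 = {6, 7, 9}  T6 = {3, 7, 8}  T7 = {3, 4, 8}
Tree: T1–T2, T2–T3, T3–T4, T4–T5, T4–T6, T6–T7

A tree decomposition must satisfy three properties: every vertex lies in some bag; for every edge, both endpoints lie together in some bag; and for every vertex, the bags containing it form a connected subtree. Here bags containing vertex 3 are not connected in the tree, so the decomposition is invalid.

No — bags containing vertex 3 are not connected in the tree.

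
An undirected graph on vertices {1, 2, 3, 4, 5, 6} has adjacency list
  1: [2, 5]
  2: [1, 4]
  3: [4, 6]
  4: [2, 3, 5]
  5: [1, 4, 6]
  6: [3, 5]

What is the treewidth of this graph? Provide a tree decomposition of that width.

Treewidth 2.
Bags: B1 = {3, 5, 6}  B2 = {3, 4, 5}  B3 = {1, 4, 5}  B4 = {1, 2, 4}
Tree: B1–B2, B2–B3, B3–B4

Every bag has size at most 3, so the width is 3 − 1 = 2 and tw(G) ≤ 2. For the lower bound, G contains the cycle 6–3–4–5–6, so G is not a forest; only forests have treewidth ≤ 1, hence tw(G) ≥ 2. Combining the bounds, tw(G) = 2.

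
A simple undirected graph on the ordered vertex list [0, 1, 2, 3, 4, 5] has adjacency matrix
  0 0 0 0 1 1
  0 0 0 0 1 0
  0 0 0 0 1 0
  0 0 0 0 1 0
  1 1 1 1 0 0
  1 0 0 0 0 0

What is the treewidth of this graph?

1

A width-1 tree decomposition is:
Bags: B1 = {3, 4}  B2 = {2, 4}  B3 = {0, 4}  B4 = {0, 5}  B5 = {1, 4}
Tree: B1–B2, B2–B3, B3–B4, B3–B5
Each bag holds 2 vertices, so the decomposition has width 1, which upper-bounds the treewidth. G has an edge, so its treewidth is at least 1. Combining the bounds, tw(G) = 1.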